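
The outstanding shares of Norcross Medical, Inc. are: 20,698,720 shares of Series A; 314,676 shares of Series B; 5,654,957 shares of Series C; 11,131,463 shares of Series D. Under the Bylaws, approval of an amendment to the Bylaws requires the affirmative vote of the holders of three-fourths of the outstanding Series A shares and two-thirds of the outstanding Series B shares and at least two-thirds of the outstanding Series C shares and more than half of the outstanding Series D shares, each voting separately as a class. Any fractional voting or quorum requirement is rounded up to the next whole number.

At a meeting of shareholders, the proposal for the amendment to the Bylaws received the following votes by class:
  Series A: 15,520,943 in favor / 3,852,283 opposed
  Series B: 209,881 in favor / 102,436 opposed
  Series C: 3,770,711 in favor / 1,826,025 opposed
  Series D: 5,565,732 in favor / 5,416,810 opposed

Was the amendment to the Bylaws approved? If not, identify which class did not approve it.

Series A: 3/4 of 20698720 = 15524040; 15,524,040 required, 15,520,943 in favor — not approved.
Series B: 2/3 of 314676 = 209784; 209,784 required, 209,881 in favor — approved.
Series C: 2/3 of 5654957 = 3769971.33, rounded up to 3769972; 3,769,972 required, 3,770,711 in favor — approved.
Series D: a majority of 11131463 is 5565732; 5,565,732 required, 5,565,732 in favor — approved.

Not approved — the Series A shares did not give the required vote.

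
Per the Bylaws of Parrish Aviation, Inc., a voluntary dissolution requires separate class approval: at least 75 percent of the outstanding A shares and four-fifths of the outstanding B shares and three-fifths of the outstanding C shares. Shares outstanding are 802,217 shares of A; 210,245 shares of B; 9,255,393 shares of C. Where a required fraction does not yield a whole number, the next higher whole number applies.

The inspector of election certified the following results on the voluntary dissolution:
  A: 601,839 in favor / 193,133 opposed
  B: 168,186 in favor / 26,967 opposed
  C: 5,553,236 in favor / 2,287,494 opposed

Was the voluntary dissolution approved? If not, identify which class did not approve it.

Not approved — the B shares did not give the required vote.

A: 3/4 of 802217 = 601662.75, rounded up to 601663; 601,663 required, 601,839 in favor — approved.
B: 4/5 of 210245 = 168196; 168,196 required, 168,186 in favor — not approved.
C: 3/5 of 9255393 = 5553235.80, rounded up to 5553236; 5,553,236 required, 5,553,236 in favor — approved.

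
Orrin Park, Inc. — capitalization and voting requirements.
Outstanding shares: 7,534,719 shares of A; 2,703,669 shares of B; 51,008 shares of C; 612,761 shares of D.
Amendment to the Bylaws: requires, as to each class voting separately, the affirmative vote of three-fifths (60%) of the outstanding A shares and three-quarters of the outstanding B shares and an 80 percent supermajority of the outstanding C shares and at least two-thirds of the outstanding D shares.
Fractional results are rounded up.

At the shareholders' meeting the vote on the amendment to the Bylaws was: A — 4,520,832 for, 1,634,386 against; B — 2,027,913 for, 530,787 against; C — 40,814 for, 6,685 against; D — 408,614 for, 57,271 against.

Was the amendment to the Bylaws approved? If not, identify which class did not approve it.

A: 3/5 of 7534719 = 4520831.40, rounded up to 4520832; 4,520,832 required, 4,520,832 in favor — approved.
B: 3/4 of 2703669 = 2027751.75, rounded up to 2027752; 2,027,752 required, 2,027,913 in favor — approved.
C: 4/5 of 51008 = 40806.40, rounded up to 40807; 40,807 required, 40,814 in favor — approved.
D: 2/3 of 612761 = 408507.33, rounded up to 408508; 408,508 required, 408,614 in favor — approved.

Approved — every class gave the required vote.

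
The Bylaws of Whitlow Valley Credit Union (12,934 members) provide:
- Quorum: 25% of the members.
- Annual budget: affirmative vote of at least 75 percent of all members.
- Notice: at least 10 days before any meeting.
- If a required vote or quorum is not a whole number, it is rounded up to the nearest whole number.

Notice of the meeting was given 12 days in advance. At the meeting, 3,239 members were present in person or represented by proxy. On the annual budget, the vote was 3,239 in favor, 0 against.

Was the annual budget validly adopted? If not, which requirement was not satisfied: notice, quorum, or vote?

Invalid — vote requirement not satisfied.

Notice: 12 days given; 10 required. Satisfied.
Quorum: 25% of 12,934 = 3,233.50, rounded up to 3,234; 3,239 present. Satisfied.
Vote: requires three-fourths of all members (12,934); 3/4 of 12934 = 9700.50, rounded up to 9701, so 9,701 needed; 3,239 in favor. Not satisfied.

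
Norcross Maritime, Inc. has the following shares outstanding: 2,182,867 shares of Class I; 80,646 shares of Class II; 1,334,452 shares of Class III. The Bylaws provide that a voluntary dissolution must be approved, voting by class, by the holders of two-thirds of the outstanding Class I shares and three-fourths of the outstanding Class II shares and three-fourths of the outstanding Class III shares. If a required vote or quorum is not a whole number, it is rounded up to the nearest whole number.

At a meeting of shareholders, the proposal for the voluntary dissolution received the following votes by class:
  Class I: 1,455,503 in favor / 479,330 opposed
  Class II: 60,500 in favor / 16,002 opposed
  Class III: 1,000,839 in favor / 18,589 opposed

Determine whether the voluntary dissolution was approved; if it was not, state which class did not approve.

Class I: 2/3 of 2182867 = 1455244.67, rounded up to 1455245; 1,455,245 required, 1,455,503 in favor — approved.
Class II: 3/4 of 80646 = 60484.50, rounded up to 60485; 60,485 required, 60,500 in favor — approved.
Class III: 3/4 of 1334452 = 1000839; 1,000,839 required, 1,000,839 in favor — approved.

Approved — every class gave the required vote.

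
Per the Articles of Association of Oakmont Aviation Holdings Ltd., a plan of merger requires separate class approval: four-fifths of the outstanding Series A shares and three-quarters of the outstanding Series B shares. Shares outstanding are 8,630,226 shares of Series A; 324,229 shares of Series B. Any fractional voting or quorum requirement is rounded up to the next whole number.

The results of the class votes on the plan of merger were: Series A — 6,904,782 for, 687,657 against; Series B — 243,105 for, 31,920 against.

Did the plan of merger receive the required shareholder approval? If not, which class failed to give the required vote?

Series A: 4/5 of 8630226 = 6904180.80, rounded up to 6904181; 6,904,181 required, 6,904,782 in favor — approved.
Series B: 3/4 of 324229 = 243171.75, rounded up to 243172; 243,172 required, 243,105 in favor — not approved.

Not approved — the Series B shares did not give the required vote.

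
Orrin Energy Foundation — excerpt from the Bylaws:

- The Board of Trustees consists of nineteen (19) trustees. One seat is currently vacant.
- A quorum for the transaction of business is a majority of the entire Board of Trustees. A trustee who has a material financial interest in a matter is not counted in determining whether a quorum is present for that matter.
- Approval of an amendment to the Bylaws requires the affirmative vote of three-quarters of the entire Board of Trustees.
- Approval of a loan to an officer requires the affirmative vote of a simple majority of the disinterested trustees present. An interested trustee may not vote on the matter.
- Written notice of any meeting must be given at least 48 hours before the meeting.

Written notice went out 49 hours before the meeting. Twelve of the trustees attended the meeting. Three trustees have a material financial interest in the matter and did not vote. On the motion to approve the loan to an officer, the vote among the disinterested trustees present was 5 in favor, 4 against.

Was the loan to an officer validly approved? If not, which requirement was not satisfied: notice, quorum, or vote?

Invalid — quorum requirement not satisfied.

Notice: 49 hours given; 48 required (49 ≥ 48). Satisfied.
Quorum: 12 present, but the 3 interested trustees do not count, leaving 9. Quorum is 10. Not satisfied.
Vote: the loan to an officer requires a majority of the disinterested trustees present (12 − 3 = 9). A majority of 9 is 5, so 5 affirmative votes are needed; 5 voted in favor. Satisfied. (Moot — without a quorum no business can be validly transacted.)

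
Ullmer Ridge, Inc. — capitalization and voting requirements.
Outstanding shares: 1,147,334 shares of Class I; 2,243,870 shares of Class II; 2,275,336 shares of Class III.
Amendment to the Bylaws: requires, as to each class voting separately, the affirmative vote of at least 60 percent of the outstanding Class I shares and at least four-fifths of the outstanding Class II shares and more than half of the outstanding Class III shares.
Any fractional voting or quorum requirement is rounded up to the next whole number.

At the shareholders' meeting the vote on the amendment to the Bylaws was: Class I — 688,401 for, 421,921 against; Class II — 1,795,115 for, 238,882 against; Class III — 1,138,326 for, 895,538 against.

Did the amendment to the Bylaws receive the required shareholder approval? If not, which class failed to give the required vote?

Class I: 3/5 of 1147334 = 688400.40, rounded up to 688401; 688,401 required, 688,401 in favor — approved.
Class II: 4/5 of 2243870 = 1795096; 1,795,096 required, 1,795,115 in favor — approved.
Class III: a majority of 2275336 is 1137669; 1,137,669 required, 1,138,326 in favor — approved.

Approved — every class gave the required vote.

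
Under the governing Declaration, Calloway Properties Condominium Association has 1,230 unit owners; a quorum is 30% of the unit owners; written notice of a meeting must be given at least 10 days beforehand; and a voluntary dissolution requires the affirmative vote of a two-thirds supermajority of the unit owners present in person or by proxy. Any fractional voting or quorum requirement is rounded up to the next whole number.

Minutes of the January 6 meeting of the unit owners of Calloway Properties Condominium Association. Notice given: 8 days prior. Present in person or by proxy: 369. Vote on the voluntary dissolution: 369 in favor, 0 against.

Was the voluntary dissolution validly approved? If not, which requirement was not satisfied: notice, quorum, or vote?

Notice: 8 days given; 10 required. Not satisfied.
Quorum: 30% of 1,230 = 369; 369 present. Satisfied.
Vote: requires two-thirds of those present (369); 2/3 of 369 = 246, so 246 needed; 369 in favor. Satisfied.

Invalid — notice requirement not satisfied.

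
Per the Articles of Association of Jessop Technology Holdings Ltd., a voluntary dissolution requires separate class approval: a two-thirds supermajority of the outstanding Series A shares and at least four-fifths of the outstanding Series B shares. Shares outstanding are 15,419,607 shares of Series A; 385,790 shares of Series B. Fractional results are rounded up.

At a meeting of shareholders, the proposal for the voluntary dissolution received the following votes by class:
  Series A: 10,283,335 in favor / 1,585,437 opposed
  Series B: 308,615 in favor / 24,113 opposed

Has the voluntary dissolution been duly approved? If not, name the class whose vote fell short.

Series A: 2/3 of 15419607 = 10279738; 10,279,738 required, 10,283,335 in favor — approved.
Series B: 4/5 of 385790 = 308632; 308,632 required, 308,615 in favor — not approved.

Not approved — the Series B shares did not give the required vote.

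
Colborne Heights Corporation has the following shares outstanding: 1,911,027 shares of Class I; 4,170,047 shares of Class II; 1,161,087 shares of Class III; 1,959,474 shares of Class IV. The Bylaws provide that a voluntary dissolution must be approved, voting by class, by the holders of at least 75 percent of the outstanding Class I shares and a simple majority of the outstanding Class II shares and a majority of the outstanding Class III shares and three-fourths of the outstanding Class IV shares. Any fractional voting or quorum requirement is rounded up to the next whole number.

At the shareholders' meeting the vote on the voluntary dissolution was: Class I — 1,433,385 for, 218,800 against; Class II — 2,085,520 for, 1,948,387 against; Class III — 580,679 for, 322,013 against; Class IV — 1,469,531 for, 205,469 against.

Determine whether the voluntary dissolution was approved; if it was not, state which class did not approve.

Not approved — the Class IV shares did not give the required vote.

Class I: 3/4 of 1911027 = 1433270.25, rounded up to 1433271; 1,433,271 required, 1,433,385 in favor — approved.
Class II: a majority of 4170047 is 2085024; 2,085,024 required, 2,085,520 in favor — approved.
Class III: a majority of 1161087 is 580544; 580,544 required, 580,679 in favor — approved.
Class IV: 3/4 of 1959474 = 1469605.50, rounded up to 1469606; 1,469,606 required, 1,469,531 in favor — not approved.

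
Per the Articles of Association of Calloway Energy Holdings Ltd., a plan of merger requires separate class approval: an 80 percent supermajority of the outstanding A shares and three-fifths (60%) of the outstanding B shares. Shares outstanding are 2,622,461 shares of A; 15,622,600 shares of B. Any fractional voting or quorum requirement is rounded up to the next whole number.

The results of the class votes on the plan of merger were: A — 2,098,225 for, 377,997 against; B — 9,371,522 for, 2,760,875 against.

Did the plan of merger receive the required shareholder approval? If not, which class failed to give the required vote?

Not approved — the B shares did not give the required vote.

A: 4/5 of 2622461 = 2097968.80, rounded up to 2097969; 2,097,969 required, 2,098,225 in favor — approved.
B: 3/5 of 15622600 = 9373560; 9,373,560 required, 9,371,522 in favor — not approved.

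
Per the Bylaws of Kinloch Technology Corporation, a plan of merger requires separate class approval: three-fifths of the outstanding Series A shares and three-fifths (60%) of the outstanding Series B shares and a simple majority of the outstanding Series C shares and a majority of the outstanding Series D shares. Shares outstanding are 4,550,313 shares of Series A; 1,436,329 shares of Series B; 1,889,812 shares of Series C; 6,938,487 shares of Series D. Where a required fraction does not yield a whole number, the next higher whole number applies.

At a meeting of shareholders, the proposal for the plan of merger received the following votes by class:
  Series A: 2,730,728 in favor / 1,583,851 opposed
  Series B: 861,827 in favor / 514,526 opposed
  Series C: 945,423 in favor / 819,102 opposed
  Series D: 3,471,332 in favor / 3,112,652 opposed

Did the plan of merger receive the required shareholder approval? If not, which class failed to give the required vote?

Approved — every class gave the required vote.

Series A: 3/5 of 4550313 = 2730187.80, rounded up to 2730188; 2,730,188 required, 2,730,728 in favor — approved.
Series B: 3/5 of 1436329 = 861797.40, rounded up to 861798; 861,798 required, 861,827 in favor — approved.
Series C: a majority of 1889812 is 944907; 944,907 required, 945,423 in favor — approved.
Series D: a majority of 6938487 is 3469244; 3,469,244 required, 3,471,332 in favor — approved.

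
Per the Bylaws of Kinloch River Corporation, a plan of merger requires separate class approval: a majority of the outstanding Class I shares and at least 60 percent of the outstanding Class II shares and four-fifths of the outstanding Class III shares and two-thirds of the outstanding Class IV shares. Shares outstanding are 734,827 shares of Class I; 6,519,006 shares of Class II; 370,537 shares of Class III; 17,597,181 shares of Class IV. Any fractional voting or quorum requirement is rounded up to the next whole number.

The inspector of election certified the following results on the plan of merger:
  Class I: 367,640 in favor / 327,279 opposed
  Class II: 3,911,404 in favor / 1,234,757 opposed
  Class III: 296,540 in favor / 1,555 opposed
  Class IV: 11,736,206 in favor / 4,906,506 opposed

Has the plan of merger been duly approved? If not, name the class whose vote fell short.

Class I: a majority of 734827 is 367414; 367,414 required, 367,640 in favor — approved.
Class II: 3/5 of 6519006 = 3911403.60, rounded up to 3911404; 3,911,404 required, 3,911,404 in favor — approved.
Class III: 4/5 of 370537 = 296429.60, rounded up to 296430; 296,430 required, 296,540 in favor — approved.
Class IV: 2/3 of 17597181 = 11731454; 11,731,454 required, 11,736,206 in favor — approved.

Approved — every class gave the required vote.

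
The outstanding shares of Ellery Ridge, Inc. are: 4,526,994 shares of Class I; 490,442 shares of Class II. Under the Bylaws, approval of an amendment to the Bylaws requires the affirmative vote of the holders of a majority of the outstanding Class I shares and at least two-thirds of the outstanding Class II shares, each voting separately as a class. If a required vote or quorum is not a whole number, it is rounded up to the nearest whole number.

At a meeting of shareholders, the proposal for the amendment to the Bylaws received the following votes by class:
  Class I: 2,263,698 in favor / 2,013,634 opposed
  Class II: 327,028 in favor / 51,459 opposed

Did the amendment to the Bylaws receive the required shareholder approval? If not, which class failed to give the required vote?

Class I: a majority of 4526994 is 2263498; 2,263,498 required, 2,263,698 in favor — approved.
Class II: 2/3 of 490442 = 326961.33, rounded up to 326962; 326,962 required, 327,028 in favor — approved.

Approved — every class gave the required vote.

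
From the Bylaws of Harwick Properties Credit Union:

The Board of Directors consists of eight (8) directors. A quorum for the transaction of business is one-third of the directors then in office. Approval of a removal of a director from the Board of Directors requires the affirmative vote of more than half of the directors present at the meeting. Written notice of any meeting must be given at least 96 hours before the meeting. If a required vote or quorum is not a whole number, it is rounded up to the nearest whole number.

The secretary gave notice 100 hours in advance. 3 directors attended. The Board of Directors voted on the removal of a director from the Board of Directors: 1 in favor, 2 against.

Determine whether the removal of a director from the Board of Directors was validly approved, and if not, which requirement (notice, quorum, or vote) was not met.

Notice: 100 hours given; 96 required (100 ≥ 96). Satisfied.
Quorum: 3 present; quorum is 3. Satisfied.
Vote: the removal of a director from the Board of Directors requires a majority of the directors present (3). A majority of 3 is 2, so 2 affirmative votes are needed; 1 voted in favor. Not satisfied.

Invalid — vote requirement not satisfied.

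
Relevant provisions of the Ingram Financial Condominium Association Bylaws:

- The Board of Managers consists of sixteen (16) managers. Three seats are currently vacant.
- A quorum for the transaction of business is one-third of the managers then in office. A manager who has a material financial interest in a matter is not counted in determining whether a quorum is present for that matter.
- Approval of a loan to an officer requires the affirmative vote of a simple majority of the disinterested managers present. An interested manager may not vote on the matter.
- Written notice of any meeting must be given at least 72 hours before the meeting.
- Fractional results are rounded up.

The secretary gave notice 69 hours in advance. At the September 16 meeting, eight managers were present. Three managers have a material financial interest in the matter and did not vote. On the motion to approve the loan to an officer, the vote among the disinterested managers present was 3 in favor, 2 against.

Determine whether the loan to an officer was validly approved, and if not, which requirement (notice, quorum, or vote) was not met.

Notice: 69 hours given; 72 required (69 < 72). Not satisfied.
Quorum: 8 present, but the 3 interested managers do not count, leaving 5. Quorum is 5. Satisfied.
Vote: the loan to an officer requires a majority of the disinterested managers present (8 − 3 = 5). A majority of 5 is 3, so 3 affirmative votes are needed; 3 voted in favor. Satisfied.

Invalid — notice requirement not satisfied.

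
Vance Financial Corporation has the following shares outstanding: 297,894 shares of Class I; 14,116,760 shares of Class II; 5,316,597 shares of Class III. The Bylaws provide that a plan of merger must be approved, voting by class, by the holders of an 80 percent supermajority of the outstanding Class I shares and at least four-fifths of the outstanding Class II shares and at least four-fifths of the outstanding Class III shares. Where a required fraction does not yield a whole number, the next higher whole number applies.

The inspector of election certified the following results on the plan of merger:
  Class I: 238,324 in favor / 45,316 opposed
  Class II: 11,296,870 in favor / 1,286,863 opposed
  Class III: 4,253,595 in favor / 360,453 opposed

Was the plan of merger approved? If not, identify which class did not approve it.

Approved — every class gave the required vote.

Class I: 4/5 of 297894 = 238315.20, rounded up to 238316; 238,316 required, 238,324 in favor — approved.
Class II: 4/5 of 14116760 = 11293408; 11,293,408 required, 11,296,870 in favor — approved.
Class III: 4/5 of 5316597 = 4253277.60, rounded up to 4253278; 4,253,278 required, 4,253,595 in favor — approved.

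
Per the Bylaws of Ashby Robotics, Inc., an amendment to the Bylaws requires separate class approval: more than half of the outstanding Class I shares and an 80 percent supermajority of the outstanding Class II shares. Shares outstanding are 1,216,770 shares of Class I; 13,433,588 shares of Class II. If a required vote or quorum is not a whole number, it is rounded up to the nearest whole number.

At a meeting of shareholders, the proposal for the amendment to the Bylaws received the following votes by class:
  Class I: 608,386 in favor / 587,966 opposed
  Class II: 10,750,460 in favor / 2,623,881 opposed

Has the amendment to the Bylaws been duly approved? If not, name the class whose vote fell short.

Class I: a majority of 1216770 is 608386; 608,386 required, 608,386 in favor — approved.
Class II: 4/5 of 13433588 = 10746870.40, rounded up to 10746871; 10,746,871 required, 10,750,460 in favor — approved.

Approved — every class gave the required vote.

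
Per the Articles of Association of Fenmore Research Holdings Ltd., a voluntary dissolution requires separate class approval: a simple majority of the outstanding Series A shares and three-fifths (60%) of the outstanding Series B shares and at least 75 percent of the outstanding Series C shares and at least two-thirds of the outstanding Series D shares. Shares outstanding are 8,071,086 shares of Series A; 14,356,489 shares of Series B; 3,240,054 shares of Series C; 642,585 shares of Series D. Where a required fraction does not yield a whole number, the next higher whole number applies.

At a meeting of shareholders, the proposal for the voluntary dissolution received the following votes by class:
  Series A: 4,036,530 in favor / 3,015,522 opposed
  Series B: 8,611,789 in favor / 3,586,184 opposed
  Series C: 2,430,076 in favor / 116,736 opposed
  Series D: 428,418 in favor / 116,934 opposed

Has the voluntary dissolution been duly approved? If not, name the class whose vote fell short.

Series A: a majority of 8071086 is 4035544; 4,035,544 required, 4,036,530 in favor — approved.
Series B: 3/5 of 14356489 = 8613893.40, rounded up to 8613894; 8,613,894 required, 8,611,789 in favor — not approved.
Series C: 3/4 of 3240054 = 2430040.50, rounded up to 2430041; 2,430,041 required, 2,430,076 in favor — approved.
Series D: 2/3 of 642585 = 428390; 428,390 required, 428,418 in favor — approved.

Not approved — the Series B shares did not give the required vote.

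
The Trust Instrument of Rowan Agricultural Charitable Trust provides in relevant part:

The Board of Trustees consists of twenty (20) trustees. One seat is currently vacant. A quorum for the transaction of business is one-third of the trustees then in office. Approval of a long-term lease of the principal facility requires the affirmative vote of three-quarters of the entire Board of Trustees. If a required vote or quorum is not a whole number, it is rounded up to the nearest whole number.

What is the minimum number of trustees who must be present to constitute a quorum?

7

1/3 of 19 = 6.33, rounded up to 7.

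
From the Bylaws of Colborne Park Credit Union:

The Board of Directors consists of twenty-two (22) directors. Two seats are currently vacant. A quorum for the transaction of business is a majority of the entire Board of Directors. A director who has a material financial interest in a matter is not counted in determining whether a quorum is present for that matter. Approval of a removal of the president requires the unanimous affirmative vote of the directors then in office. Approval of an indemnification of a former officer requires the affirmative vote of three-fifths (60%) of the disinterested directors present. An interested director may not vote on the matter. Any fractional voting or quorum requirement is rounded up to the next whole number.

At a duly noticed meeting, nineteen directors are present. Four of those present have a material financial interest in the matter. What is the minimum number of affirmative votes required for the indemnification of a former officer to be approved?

The indemnification of a former officer requires three-fifths of the disinterested directors present (19 − 4 = 15).
3/5 of 15 = 9.

9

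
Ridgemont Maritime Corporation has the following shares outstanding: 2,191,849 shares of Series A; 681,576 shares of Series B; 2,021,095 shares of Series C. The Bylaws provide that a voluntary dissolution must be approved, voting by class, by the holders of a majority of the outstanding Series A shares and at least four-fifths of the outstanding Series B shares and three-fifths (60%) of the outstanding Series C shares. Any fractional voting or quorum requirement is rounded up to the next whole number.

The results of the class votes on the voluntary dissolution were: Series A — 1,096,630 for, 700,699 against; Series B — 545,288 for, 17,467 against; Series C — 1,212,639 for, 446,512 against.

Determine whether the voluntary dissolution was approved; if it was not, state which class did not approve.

Series A: a majority of 2191849 is 1095925; 1,095,925 required, 1,096,630 in favor — approved.
Series B: 4/5 of 681576 = 545260.80, rounded up to 545261; 545,261 required, 545,288 in favor — approved.
Series C: 3/5 of 2021095 = 1212657; 1,212,657 required, 1,212,639 in favor — not approved.

Not approved — the Series C shares did not give the required vote.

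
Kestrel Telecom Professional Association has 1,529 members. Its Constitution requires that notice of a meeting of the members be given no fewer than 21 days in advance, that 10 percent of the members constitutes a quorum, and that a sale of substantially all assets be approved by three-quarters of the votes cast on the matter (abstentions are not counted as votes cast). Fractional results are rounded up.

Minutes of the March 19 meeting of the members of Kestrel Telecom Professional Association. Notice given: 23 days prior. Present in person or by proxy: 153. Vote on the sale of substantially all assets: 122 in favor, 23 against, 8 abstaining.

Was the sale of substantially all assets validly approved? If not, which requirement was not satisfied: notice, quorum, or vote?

Valid — all requirements satisfied.

Notice: 23 days given; 21 required. Satisfied.
Quorum: 10% of 1,529 = 152.90, rounded up to 153; 153 present. Satisfied.
Vote: requires three-fourths of the votes cast (153 − 8 abstaining = 145); 3/4 of 145 = 108.75, rounded up to 109, so 109 needed; 122 in favor. Satisfied.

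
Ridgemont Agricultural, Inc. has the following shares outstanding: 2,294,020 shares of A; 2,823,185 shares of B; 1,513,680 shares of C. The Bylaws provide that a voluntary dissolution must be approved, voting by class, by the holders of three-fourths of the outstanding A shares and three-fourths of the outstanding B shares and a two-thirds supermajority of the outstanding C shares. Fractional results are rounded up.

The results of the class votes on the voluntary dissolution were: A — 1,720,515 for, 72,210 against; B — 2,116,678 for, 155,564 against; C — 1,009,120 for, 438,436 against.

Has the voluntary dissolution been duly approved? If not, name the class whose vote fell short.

A: 3/4 of 2294020 = 1720515; 1,720,515 required, 1,720,515 in favor — approved.
B: 3/4 of 2823185 = 2117388.75, rounded up to 2117389; 2,117,389 required, 2,116,678 in favor — not approved.
C: 2/3 of 1513680 = 1009120; 1,009,120 required, 1,009,120 in favor — approved.

Not approved — the B shares did not give the required vote.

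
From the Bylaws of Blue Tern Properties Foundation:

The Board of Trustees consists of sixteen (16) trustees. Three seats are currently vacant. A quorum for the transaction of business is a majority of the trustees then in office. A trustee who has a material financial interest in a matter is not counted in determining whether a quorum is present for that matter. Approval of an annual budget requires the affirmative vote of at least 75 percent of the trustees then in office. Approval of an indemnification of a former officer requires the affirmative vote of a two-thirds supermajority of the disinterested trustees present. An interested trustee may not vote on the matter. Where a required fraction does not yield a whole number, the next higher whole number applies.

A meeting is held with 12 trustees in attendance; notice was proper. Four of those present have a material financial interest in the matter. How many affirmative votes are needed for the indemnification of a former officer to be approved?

The indemnification of a former officer requires two-thirds of the disinterested trustees present (12 − 4 = 8).
2/3 of 8 = 5.33, rounded up to 6.

6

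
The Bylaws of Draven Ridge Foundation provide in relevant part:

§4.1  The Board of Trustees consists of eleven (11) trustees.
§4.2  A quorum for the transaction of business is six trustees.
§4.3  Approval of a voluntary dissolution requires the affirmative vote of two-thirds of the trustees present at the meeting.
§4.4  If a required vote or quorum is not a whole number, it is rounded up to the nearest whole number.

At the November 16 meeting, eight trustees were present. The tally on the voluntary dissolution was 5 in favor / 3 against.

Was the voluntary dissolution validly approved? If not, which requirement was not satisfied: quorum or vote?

Quorum: 8 present; quorum is 6. Satisfied.
Vote: the voluntary dissolution requires two-thirds of the trustees present (8). 2/3 of 8 = 5.33, rounded up to 6, so 6 affirmative votes are needed; 5 voted in favor. Not satisfied.

Invalid — vote requirement not satisfied.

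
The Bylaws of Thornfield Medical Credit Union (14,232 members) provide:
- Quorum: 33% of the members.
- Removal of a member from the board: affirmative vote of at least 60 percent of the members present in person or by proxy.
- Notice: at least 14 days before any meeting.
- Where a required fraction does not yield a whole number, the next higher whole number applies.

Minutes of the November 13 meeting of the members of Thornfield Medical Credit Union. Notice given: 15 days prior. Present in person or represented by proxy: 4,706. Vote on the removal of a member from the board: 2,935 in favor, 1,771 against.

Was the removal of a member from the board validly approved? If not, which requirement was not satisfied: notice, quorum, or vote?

Notice: 15 days given; 14 required. Satisfied.
Quorum: 33% of 14,232 = 4,696.56, rounded up to 4,697; 4,706 present. Satisfied.
Vote: requires three-fifths of those present (4,706); 3/5 of 4706 = 2823.60, rounded up to 2824, so 2,824 needed; 2,935 in favor. Satisfied.

Valid — all requirements satisfied.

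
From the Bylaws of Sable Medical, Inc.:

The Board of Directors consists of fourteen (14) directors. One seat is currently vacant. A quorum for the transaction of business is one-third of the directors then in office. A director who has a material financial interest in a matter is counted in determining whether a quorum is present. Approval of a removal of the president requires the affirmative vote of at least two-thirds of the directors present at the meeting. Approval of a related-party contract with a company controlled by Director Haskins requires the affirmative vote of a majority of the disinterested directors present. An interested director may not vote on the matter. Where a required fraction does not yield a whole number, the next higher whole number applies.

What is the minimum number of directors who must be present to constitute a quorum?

1/3 of 13 = 4.33, rounded up to 5.

5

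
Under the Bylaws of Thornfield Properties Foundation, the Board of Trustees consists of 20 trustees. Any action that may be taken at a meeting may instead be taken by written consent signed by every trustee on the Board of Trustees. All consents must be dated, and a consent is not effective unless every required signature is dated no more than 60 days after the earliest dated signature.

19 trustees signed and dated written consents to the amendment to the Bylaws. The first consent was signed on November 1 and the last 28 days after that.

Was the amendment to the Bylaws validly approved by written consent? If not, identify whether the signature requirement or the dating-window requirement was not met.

Signatures required: every one of 20 — unanimous means all 20, so 20 needed; 19 signed. Insufficient.
Dating window: the latest signature is 28 days after the earliest; the limit is 60 days. Within the window.

Not effective — insufficient signatures.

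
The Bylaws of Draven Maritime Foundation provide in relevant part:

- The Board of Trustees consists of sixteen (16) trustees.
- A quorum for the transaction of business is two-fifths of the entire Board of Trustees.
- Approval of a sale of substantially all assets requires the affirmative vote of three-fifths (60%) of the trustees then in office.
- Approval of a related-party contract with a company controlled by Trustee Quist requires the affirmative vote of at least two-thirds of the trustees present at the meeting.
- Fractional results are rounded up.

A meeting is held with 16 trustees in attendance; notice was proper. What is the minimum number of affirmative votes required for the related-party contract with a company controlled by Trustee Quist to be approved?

11

The related-party contract with a company controlled by Trustee Quist requires two-thirds of the trustees present (16).
2/3 of 16 = 10.67, rounded up to 11.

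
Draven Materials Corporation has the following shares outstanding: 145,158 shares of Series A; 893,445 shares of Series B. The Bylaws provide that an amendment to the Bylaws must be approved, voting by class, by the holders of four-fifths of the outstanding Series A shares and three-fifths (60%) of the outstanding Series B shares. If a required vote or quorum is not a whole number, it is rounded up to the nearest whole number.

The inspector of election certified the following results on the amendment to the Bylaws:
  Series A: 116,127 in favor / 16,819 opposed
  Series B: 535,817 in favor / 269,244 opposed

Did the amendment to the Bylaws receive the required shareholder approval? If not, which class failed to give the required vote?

Series A: 4/5 of 145158 = 116126.40, rounded up to 116127; 116,127 required, 116,127 in favor — approved.
Series B: 3/5 of 893445 = 536067; 536,067 required, 535,817 in favor — not approved.

Not approved — the Series B shares did not give the required vote.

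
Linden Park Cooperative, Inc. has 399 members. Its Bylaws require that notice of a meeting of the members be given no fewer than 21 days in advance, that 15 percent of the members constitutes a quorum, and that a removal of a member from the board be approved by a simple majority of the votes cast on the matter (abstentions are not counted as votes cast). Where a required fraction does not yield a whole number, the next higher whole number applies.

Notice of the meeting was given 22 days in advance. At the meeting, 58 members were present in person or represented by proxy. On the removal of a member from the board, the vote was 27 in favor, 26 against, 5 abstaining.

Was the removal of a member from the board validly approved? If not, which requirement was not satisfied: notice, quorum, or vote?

Notice: 22 days given; 21 required. Satisfied.
Quorum: 15% of 399 = 59.85, rounded up to 60; 58 present. Not satisfied.
Vote: requires a majority of the votes cast (58 − 5 abstaining = 53); a majority of 53 is 27, so 27 needed; 27 in favor. Satisfied.

Invalid — quorum requirement not satisfied.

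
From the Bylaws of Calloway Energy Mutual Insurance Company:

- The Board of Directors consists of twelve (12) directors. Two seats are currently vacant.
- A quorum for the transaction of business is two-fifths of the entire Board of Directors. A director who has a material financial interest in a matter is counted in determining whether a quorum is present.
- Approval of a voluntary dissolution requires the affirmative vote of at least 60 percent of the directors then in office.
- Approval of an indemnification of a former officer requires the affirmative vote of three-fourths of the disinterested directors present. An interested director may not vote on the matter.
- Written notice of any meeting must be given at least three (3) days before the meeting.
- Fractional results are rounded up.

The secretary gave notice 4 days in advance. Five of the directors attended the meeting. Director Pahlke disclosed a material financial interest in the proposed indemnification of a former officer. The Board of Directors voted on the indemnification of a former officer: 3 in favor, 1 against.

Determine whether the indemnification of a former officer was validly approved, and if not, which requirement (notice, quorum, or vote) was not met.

Valid — all requirements satisfied.

Notice: 4 days given; 3 required (4 ≥ 3). Satisfied.
Quorum: 5 present (interested directors count toward quorum); quorum is 5. Satisfied.
Vote: the indemnification of a former officer requires three-fourths of the disinterested directors present (5 − 1 = 4). 3/4 of 4 = 3, so 3 affirmative votes are needed; 3 voted in favor. Satisfied.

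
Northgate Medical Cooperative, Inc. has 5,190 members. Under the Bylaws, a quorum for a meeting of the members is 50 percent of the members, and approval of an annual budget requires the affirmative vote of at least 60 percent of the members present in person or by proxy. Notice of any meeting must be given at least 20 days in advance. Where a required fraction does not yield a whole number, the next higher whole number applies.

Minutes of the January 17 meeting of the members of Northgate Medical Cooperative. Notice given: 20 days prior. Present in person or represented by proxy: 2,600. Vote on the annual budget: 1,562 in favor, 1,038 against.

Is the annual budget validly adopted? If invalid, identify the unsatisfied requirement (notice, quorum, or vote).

Notice: 20 days given; 20 required. Satisfied.
Quorum: 50% of 5,190 = 2,595; 2,600 present. Satisfied.
Vote: requires three-fifths of those present (2,600); 3/5 of 2600 = 1560, so 1,560 needed; 1,562 in favor. Satisfied.

Valid — all requirements satisfied.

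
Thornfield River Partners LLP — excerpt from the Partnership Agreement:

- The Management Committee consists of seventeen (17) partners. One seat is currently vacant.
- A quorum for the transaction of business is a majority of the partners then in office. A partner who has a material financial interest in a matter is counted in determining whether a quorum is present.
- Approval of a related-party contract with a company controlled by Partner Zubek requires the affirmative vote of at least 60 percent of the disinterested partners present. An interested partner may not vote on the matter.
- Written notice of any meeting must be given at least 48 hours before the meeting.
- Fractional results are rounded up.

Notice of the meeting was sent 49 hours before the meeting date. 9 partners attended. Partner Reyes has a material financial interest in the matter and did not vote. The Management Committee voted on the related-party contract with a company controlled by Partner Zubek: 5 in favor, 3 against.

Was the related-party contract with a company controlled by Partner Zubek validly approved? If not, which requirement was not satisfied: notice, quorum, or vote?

Notice: 49 hours given; 48 required (49 ≥ 48). Satisfied.
Quorum: 9 present (interested partners count toward quorum); quorum is 9. Satisfied.
Vote: the related-party contract with a company controlled by Partner Zubek requires three-fifths of the disinterested partners present (9 − 1 = 8). 3/5 of 8 = 4.80, rounded up to 5, so 5 affirmative votes are needed; 5 voted in favor. Satisfied.

Valid — all requirements satisfied.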